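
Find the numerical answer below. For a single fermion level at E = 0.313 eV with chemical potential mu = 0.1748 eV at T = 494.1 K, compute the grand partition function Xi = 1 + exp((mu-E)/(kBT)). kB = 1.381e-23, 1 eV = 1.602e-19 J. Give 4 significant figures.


Step 1: (mu - E) = 0.1748 - 0.313 = -0.1382 eV
Step 2: x = (mu-E)*eV/(kB*T) = -0.1382*1.602e-19/(1.381e-23*494.1) = -3.245
Step 3: exp(x) = 0.03898
Step 4: Xi = 1 + 0.03898 = 1.039

1.039


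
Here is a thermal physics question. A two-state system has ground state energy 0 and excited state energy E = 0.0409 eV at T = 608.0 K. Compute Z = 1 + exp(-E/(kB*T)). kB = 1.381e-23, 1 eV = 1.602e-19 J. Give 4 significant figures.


Step 1: Compute beta*E = E*eV/(kB*T) = 0.0409*1.602e-19/(1.381e-23*608.0) = 0.7803
Step 2: exp(-beta*E) = exp(-0.7803) = 0.4582
Step 3: Z = 1 + 0.4582 = 1.458

1.458


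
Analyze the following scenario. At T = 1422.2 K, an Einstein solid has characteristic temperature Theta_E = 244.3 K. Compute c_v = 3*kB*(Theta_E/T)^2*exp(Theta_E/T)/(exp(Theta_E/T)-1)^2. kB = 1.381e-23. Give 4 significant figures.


Step 1: x = Theta_E/T = 244.3/1422.2 = 0.1718
Step 2: x^2 = 0.02951
Step 3: exp(x) = 1.187
Step 4: c_v = 3*1.381e-23*0.02951*1.187/(1.187-1)^2 = 4.133e-23

4.133e-23


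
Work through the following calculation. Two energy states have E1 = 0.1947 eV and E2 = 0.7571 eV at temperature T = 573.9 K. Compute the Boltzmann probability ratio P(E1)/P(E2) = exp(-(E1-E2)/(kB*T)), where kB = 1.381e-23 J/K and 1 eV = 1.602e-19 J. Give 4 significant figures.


Step 1: Compute energy difference dE = E1 - E2 = 0.1947 - 0.7571 = -0.5624 eV
Step 2: Convert to Joules: dE_J = -0.5624 * 1.602e-19 = -9.01e-20 J
Step 3: Compute exponent = -dE_J / (kB * T) = -(-9.01e-20) / (1.381e-23 * 573.9) = 11.37
Step 4: P(E1)/P(E2) = exp(11.37) = 8.649e+04

8.649e+04


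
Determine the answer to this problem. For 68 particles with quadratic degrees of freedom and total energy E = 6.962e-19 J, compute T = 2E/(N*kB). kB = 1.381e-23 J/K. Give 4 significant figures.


Step 1: Numerator = 2*E = 2*6.962e-19 = 1.392e-18 J
Step 2: Denominator = N*kB = 68*1.381e-23 = 9.391e-22
Step 3: T = 1.392e-18 / 9.391e-22 = 1483 K

1483


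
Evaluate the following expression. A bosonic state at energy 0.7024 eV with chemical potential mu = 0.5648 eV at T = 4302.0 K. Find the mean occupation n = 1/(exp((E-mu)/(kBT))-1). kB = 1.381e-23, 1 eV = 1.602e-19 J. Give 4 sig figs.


Step 1: (E - mu) = 0.1376 eV
Step 2: x = (E-mu)*eV/(kB*T) = 0.1376*1.602e-19/(1.381e-23*4302.0) = 0.371
Step 3: exp(x) = 1.449
Step 4: n = 1/(exp(x)-1) = 2.226

2.226


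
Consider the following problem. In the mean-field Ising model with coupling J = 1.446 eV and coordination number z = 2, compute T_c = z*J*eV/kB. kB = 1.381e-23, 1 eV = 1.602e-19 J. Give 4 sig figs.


Step 1: z*J = 2*1.446 = 2.892 eV
Step 2: Convert to Joules: 2.892*1.602e-19 = 4.633e-19 J
Step 3: T_c = 4.633e-19 / 1.381e-23 = 3.355e+04 K

3.355e+04


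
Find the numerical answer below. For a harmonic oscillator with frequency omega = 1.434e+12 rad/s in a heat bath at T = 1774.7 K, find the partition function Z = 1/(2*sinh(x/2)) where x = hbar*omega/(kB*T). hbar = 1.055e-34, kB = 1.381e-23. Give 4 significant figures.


Step 1: Compute x = hbar*omega/(kB*T) = 1.055e-34*1.434e+12/(1.381e-23*1774.7) = 0.006173
Step 2: x/2 = 0.003086
Step 3: sinh(x/2) = 0.003086
Step 4: Z = 1/(2*0.003086) = 162

162


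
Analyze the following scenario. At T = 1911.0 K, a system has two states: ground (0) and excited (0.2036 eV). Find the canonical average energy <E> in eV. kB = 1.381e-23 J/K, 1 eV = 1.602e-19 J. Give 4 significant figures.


Step 1: beta*E = 0.2036*1.602e-19/(1.381e-23*1911.0) = 1.236
Step 2: exp(-beta*E) = 0.2906
Step 3: <E> = 0.2036*0.2906/(1+0.2906) = 0.04584 eV

0.04584


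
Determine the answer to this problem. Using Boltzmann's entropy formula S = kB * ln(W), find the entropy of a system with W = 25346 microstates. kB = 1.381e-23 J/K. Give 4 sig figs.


Step 1: ln(W) = ln(25346) = 10.14
Step 2: S = kB * ln(W) = 1.381e-23 * 10.14
Step 3: S = 1.4e-22 J/K

1.4e-22


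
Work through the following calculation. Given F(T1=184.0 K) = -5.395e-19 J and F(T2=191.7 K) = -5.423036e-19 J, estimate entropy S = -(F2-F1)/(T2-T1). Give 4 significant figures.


Step 1: dF = F2 - F1 = -5.423036e-19 - (-5.395e-19) = -2.8036e-21 J
Step 2: dT = T2 - T1 = 191.7 - 184.0 = 7.7 K
Step 3: S = -dF/dT = -(-2.8036e-21)/7.7 = 3.641e-22 J/K

3.641e-22


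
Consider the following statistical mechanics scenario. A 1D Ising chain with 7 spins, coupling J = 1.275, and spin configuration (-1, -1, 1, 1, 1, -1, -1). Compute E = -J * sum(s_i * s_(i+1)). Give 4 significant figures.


Step 1: Nearest-neighbor products: 1, -1, 1, 1, -1, 1
Step 2: Sum of products = 2
Step 3: E = -1.275 * 2 = -2.55

-2.55


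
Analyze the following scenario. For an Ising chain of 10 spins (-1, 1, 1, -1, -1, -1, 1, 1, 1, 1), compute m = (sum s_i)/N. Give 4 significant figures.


Step 1: Count up spins (+1): 6, down spins (-1): 4
Step 2: Total magnetization M = 6 - 4 = 2
Step 3: m = M/N = 2/10 = 0.2

0.2


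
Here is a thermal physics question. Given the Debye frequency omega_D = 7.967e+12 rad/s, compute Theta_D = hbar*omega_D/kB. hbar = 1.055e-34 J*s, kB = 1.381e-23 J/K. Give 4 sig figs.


Step 1: hbar*omega_D = 1.055e-34 * 7.967e+12 = 8.405e-22 J
Step 2: Theta_D = 8.405e-22 / 1.381e-23
Step 3: Theta_D = 60.86 K

60.86


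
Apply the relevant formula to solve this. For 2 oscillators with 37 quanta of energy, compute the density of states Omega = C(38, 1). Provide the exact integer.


Step 1: Use binomial coefficient C(38, 1)
Step 2: Numerator = 38! / 37!
Step 3: Denominator = 1!
Step 4: Omega = 38

38


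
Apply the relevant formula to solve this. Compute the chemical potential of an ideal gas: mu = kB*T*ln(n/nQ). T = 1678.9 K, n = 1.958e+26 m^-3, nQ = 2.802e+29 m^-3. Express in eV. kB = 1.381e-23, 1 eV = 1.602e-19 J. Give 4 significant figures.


Step 1: n/nQ = 1.958e+26/2.802e+29 = 0.0006988
Step 2: ln(n/nQ) = -7.266
Step 3: mu = kB*T*ln(n/nQ) = 2.319e-20*-7.266 = -1.685e-19 J
Step 4: Convert to eV: -1.685e-19/1.602e-19 = -1.052 eV

-1.052


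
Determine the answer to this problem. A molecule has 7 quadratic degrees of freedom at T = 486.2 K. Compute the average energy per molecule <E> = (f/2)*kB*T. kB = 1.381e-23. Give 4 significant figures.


Step 1: f/2 = 7/2 = 3.5
Step 2: kB*T = 1.381e-23 * 486.2 = 6.714e-21
Step 3: <E> = 3.5 * 6.714e-21 = 2.35e-20 J

2.35e-20


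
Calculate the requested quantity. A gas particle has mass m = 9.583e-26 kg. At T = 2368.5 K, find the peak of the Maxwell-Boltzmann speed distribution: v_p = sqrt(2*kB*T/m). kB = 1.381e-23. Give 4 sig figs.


Step 1: Numerator = 2*kB*T = 2*1.381e-23*2368.5 = 6.542e-20
Step 2: Ratio = 6.542e-20 / 9.583e-26 = 6.826e+05
Step 3: v_p = sqrt(6.826e+05) = 826.2 m/s

826.2


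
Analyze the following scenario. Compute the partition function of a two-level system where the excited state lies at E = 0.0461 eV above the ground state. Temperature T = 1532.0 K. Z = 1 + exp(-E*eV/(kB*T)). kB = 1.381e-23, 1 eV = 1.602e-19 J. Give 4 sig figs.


Step 1: Compute beta*E = E*eV/(kB*T) = 0.0461*1.602e-19/(1.381e-23*1532.0) = 0.3491
Step 2: exp(-beta*E) = exp(-0.3491) = 0.7053
Step 3: Z = 1 + 0.7053 = 1.705

1.705


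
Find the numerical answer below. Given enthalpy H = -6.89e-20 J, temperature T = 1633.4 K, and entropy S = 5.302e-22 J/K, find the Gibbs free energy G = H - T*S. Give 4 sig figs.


Step 1: T*S = 1633.4 * 5.302e-22 = 8.66e-19 J
Step 2: G = H - T*S = -6.89e-20 - 8.66e-19
Step 3: G = -9.349e-19 J

-9.349e-19


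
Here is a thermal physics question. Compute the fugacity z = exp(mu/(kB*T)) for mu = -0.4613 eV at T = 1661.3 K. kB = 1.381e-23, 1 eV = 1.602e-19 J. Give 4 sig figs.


Step 1: Convert mu to Joules: -0.4613*1.602e-19 = -7.39e-20 J
Step 2: kB*T = 1.381e-23*1661.3 = 2.294e-20 J
Step 3: mu/(kB*T) = -3.221
Step 4: z = exp(-3.221) = 0.03991

0.03991


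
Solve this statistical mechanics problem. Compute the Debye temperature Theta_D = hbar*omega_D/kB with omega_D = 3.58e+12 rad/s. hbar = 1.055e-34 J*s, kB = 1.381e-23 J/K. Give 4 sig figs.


Step 1: hbar*omega_D = 1.055e-34 * 3.58e+12 = 3.777e-22 J
Step 2: Theta_D = 3.777e-22 / 1.381e-23
Step 3: Theta_D = 27.35 K

27.35


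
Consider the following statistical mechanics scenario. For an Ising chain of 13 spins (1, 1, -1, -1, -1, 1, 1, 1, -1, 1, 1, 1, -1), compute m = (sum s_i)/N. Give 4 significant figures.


Step 1: Count up spins (+1): 8, down spins (-1): 5
Step 2: Total magnetization M = 8 - 5 = 3
Step 3: m = M/N = 3/13 = 0.2308

0.2308


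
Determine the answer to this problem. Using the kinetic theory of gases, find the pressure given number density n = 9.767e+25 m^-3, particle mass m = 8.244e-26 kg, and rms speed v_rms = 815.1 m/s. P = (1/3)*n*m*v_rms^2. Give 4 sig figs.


Step 1: v_rms^2 = 815.1^2 = 6.644e+05
Step 2: n*m = 9.767e+25*8.244e-26 = 8.052
Step 3: P = (1/3)*8.052*6.644e+05 = 1.783e+06 Pa

1.783e+06


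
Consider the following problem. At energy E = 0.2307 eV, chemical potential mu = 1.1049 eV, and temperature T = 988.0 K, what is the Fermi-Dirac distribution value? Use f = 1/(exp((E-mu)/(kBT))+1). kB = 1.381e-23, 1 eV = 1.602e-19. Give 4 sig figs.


Step 1: (E - mu) = 0.2307 - 1.1049 = -0.8742 eV
Step 2: Convert: (E-mu)*eV = -1.4e-19 J
Step 3: x = (E-mu)*eV/(kB*T) = -10.26
Step 4: f = 1/(exp(-10.26)+1) = 1

1


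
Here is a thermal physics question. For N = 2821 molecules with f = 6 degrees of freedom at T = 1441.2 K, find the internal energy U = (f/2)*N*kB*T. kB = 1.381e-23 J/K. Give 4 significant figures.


Step 1: f/2 = 6/2 = 3.0
Step 2: N*kB*T = 2821*1.381e-23*1441.2 = 5.615e-17
Step 3: U = 3.0 * 5.615e-17 = 1.684e-16 J

1.684e-16


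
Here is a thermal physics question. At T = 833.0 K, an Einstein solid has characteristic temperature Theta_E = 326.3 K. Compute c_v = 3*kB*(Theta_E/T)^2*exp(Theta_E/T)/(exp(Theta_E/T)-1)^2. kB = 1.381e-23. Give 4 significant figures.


Step 1: x = Theta_E/T = 326.3/833.0 = 0.3917
Step 2: x^2 = 0.1534
Step 3: exp(x) = 1.48
Step 4: c_v = 3*1.381e-23*0.1534*1.48/(1.48-1)^2 = 4.09e-23

4.09e-23


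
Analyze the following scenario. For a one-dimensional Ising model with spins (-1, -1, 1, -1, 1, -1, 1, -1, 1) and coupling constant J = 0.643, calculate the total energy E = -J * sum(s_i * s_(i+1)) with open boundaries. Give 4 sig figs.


Step 1: Nearest-neighbor products: 1, -1, -1, -1, -1, -1, -1, -1
Step 2: Sum of products = -6
Step 3: E = -0.643 * -6 = 3.858

3.858


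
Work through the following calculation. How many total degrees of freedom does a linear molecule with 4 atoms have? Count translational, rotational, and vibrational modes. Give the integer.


Step 1: Translational DOF = 3
Step 2: Rotational DOF (linear) = 2
Step 3: Vibrational DOF = 3*4 - 5 = 7
Step 4: Total = 3 + 2 + 7 = 12

12


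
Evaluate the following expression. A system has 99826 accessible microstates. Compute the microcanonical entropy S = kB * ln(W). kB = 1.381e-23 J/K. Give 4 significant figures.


Step 1: ln(W) = ln(99826) = 11.51
Step 2: S = kB * ln(W) = 1.381e-23 * 11.51
Step 3: S = 1.59e-22 J/K

1.59e-22


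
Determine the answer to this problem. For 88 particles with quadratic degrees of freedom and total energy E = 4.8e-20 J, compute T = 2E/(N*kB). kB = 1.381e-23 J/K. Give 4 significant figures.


Step 1: Numerator = 2*E = 2*4.8e-20 = 9.6e-20 J
Step 2: Denominator = N*kB = 88*1.381e-23 = 1.215e-21
Step 3: T = 9.6e-20 / 1.215e-21 = 78.99 K

78.99


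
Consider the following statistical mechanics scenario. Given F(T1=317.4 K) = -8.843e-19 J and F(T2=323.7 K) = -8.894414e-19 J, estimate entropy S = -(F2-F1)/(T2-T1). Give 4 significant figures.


Step 1: dF = F2 - F1 = -8.894414e-19 - (-8.843e-19) = -5.1414e-21 J
Step 2: dT = T2 - T1 = 323.7 - 317.4 = 6.3 K
Step 3: S = -dF/dT = -(-5.1414e-21)/6.3 = 8.161e-22 J/K

8.161e-22


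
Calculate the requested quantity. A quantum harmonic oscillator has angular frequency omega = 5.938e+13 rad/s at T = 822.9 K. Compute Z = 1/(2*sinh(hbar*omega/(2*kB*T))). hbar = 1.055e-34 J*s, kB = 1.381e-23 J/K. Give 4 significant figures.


Step 1: Compute x = hbar*omega/(kB*T) = 1.055e-34*5.938e+13/(1.381e-23*822.9) = 0.5513
Step 2: x/2 = 0.2756
Step 3: sinh(x/2) = 0.2791
Step 4: Z = 1/(2*0.2791) = 1.791

1.791


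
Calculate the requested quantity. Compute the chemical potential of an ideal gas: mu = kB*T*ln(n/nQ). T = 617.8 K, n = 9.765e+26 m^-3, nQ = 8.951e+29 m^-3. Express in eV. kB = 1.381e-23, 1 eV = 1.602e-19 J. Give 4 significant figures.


Step 1: n/nQ = 9.765e+26/8.951e+29 = 0.001091
Step 2: ln(n/nQ) = -6.821
Step 3: mu = kB*T*ln(n/nQ) = 8.532e-21*-6.821 = -5.819e-20 J
Step 4: Convert to eV: -5.819e-20/1.602e-19 = -0.3633 eV

-0.3633


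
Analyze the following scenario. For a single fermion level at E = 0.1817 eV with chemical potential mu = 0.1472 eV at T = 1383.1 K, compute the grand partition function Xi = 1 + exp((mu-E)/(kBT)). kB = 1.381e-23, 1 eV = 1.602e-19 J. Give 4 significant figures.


Step 1: (mu - E) = 0.1472 - 0.1817 = -0.0345 eV
Step 2: x = (mu-E)*eV/(kB*T) = -0.0345*1.602e-19/(1.381e-23*1383.1) = -0.2894
Step 3: exp(x) = 0.7487
Step 4: Xi = 1 + 0.7487 = 1.749

1.749


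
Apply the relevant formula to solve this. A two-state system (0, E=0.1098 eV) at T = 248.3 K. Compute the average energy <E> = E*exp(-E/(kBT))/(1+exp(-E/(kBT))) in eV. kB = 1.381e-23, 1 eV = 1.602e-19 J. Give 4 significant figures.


Step 1: beta*E = 0.1098*1.602e-19/(1.381e-23*248.3) = 5.13
Step 2: exp(-beta*E) = 0.005918
Step 3: <E> = 0.1098*0.005918/(1+0.005918) = 0.000646 eV

0.000646


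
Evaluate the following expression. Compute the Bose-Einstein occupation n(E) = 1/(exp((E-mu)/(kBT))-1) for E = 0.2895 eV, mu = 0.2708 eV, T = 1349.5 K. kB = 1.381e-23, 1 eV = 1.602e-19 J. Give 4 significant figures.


Step 1: (E - mu) = 0.0187 eV
Step 2: x = (E-mu)*eV/(kB*T) = 0.0187*1.602e-19/(1.381e-23*1349.5) = 0.1607
Step 3: exp(x) = 1.174
Step 4: n = 1/(exp(x)-1) = 5.734

5.734


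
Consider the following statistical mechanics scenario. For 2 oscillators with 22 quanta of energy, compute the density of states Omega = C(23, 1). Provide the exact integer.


Step 1: Use binomial coefficient C(23, 1)
Step 2: Numerator = 23! / 22!
Step 3: Denominator = 1!
Step 4: Omega = 23

23


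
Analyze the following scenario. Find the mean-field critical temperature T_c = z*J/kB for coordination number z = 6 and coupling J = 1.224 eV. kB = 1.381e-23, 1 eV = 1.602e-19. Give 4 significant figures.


Step 1: z*J = 6*1.224 = 7.344 eV
Step 2: Convert to Joules: 7.344*1.602e-19 = 1.177e-18 J
Step 3: T_c = 1.177e-18 / 1.381e-23 = 8.519e+04 K

8.519e+04


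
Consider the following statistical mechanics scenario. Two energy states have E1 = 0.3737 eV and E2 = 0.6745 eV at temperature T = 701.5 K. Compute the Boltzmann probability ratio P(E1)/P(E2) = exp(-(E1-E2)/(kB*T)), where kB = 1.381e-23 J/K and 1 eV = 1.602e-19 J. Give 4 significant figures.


Step 1: Compute energy difference dE = E1 - E2 = 0.3737 - 0.6745 = -0.3008 eV
Step 2: Convert to Joules: dE_J = -0.3008 * 1.602e-19 = -4.819e-20 J
Step 3: Compute exponent = -dE_J / (kB * T) = -(-4.819e-20) / (1.381e-23 * 701.5) = 4.974
Step 4: P(E1)/P(E2) = exp(4.974) = 144.6

144.6


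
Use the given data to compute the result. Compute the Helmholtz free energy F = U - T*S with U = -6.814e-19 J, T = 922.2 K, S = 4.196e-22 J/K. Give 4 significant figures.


Step 1: T*S = 922.2 * 4.196e-22 = 3.87e-19 J
Step 2: F = U - T*S = -6.814e-19 - 3.87e-19
Step 3: F = -1.068e-18 J

-1.068e-18


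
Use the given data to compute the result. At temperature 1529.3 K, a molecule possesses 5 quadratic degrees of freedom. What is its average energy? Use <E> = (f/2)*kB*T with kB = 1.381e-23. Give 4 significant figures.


Step 1: f/2 = 5/2 = 2.5
Step 2: kB*T = 1.381e-23 * 1529.3 = 2.112e-20
Step 3: <E> = 2.5 * 2.112e-20 = 5.28e-20 J

5.28e-20


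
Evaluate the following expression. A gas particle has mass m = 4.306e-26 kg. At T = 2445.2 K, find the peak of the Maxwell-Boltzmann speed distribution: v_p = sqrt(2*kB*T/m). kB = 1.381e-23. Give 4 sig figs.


Step 1: Numerator = 2*kB*T = 2*1.381e-23*2445.2 = 6.754e-20
Step 2: Ratio = 6.754e-20 / 4.306e-26 = 1.568e+06
Step 3: v_p = sqrt(1.568e+06) = 1252 m/s

1252


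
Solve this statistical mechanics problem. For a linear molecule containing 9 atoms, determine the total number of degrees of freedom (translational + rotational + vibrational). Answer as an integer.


Step 1: Translational DOF = 3
Step 2: Rotational DOF (linear) = 2
Step 3: Vibrational DOF = 3*9 - 5 = 22
Step 4: Total = 3 + 2 + 22 = 27

27


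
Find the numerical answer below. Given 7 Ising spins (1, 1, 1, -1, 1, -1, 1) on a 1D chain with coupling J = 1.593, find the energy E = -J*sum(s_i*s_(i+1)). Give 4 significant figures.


Step 1: Nearest-neighbor products: 1, 1, -1, -1, -1, -1
Step 2: Sum of products = -2
Step 3: E = -1.593 * -2 = 3.186

3.186


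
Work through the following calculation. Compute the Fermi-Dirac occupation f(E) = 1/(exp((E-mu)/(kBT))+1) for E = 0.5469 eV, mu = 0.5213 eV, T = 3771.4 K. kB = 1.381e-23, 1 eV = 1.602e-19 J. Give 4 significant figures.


Step 1: (E - mu) = 0.5469 - 0.5213 = 0.0256 eV
Step 2: Convert: (E-mu)*eV = 4.101e-21 J
Step 3: x = (E-mu)*eV/(kB*T) = 0.07874
Step 4: f = 1/(exp(0.07874)+1) = 0.4803

0.4803


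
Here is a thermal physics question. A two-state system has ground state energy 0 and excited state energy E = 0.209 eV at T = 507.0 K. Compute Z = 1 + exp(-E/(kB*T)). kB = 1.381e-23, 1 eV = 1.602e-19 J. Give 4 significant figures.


Step 1: Compute beta*E = E*eV/(kB*T) = 0.209*1.602e-19/(1.381e-23*507.0) = 4.782
Step 2: exp(-beta*E) = exp(-4.782) = 0.008379
Step 3: Z = 1 + 0.008379 = 1.008

1.008


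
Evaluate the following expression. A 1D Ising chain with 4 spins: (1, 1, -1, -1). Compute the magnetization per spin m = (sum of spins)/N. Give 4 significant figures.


Step 1: Count up spins (+1): 2, down spins (-1): 2
Step 2: Total magnetization M = 2 - 2 = 0
Step 3: m = M/N = 0/4 = 0

0


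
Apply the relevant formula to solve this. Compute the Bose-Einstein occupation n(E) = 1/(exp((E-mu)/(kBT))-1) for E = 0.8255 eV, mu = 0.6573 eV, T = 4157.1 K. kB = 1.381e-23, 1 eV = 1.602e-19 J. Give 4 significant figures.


Step 1: (E - mu) = 0.1682 eV
Step 2: x = (E-mu)*eV/(kB*T) = 0.1682*1.602e-19/(1.381e-23*4157.1) = 0.4694
Step 3: exp(x) = 1.599
Step 4: n = 1/(exp(x)-1) = 1.67

1.67


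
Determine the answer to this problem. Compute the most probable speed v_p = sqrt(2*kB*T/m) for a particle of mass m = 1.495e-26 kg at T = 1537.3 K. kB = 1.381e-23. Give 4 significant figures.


Step 1: Numerator = 2*kB*T = 2*1.381e-23*1537.3 = 4.246e-20
Step 2: Ratio = 4.246e-20 / 1.495e-26 = 2.84e+06
Step 3: v_p = sqrt(2.84e+06) = 1685 m/s

1685


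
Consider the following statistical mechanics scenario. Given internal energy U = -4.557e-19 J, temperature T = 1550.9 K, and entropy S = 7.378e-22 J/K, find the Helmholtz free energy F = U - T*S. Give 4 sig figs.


Step 1: T*S = 1550.9 * 7.378e-22 = 1.144e-18 J
Step 2: F = U - T*S = -4.557e-19 - 1.144e-18
Step 3: F = -1.6e-18 J

-1.6e-18


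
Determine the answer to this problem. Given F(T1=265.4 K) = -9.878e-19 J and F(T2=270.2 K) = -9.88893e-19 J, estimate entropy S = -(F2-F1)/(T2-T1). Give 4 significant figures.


Step 1: dF = F2 - F1 = -9.88893e-19 - (-9.878e-19) = -1.093e-21 J
Step 2: dT = T2 - T1 = 270.2 - 265.4 = 4.8 K
Step 3: S = -dF/dT = -(-1.093e-21)/4.8 = 2.277e-22 J/K

2.277e-22


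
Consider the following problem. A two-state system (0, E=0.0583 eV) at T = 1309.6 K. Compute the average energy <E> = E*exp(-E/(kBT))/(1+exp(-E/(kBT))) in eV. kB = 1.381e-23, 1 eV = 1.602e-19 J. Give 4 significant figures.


Step 1: beta*E = 0.0583*1.602e-19/(1.381e-23*1309.6) = 0.5164
Step 2: exp(-beta*E) = 0.5967
Step 3: <E> = 0.0583*0.5967/(1+0.5967) = 0.02179 eV

0.02179


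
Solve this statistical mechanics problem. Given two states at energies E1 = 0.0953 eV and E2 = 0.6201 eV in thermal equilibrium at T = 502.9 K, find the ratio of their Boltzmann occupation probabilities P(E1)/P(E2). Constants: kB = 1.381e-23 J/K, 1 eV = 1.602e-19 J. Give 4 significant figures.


Step 1: Compute energy difference dE = E1 - E2 = 0.0953 - 0.6201 = -0.5248 eV
Step 2: Convert to Joules: dE_J = -0.5248 * 1.602e-19 = -8.407e-20 J
Step 3: Compute exponent = -dE_J / (kB * T) = -(-8.407e-20) / (1.381e-23 * 502.9) = 12.11
Step 4: P(E1)/P(E2) = exp(12.11) = 1.809e+05

1.809e+05


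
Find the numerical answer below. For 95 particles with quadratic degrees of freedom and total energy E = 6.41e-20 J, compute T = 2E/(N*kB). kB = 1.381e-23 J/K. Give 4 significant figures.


Step 1: Numerator = 2*E = 2*6.41e-20 = 1.282e-19 J
Step 2: Denominator = N*kB = 95*1.381e-23 = 1.312e-21
Step 3: T = 1.282e-19 / 1.312e-21 = 97.72 K

97.72


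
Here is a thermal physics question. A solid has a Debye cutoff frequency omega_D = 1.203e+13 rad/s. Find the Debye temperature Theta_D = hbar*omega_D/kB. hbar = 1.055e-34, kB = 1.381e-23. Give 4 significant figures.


Step 1: hbar*omega_D = 1.055e-34 * 1.203e+13 = 1.269e-21 J
Step 2: Theta_D = 1.269e-21 / 1.381e-23
Step 3: Theta_D = 91.9 K

91.9


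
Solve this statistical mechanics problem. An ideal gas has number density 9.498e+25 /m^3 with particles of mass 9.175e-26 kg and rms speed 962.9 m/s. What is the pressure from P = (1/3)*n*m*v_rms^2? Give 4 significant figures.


Step 1: v_rms^2 = 962.9^2 = 9.272e+05
Step 2: n*m = 9.498e+25*9.175e-26 = 8.714
Step 3: P = (1/3)*8.714*9.272e+05 = 2.693e+06 Pa

2.693e+06


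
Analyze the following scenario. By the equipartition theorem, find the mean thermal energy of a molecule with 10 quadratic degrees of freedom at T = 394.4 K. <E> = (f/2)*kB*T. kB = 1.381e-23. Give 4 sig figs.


Step 1: f/2 = 10/2 = 5
Step 2: kB*T = 1.381e-23 * 394.4 = 5.447e-21
Step 3: <E> = 5 * 5.447e-21 = 2.723e-20 J

2.723e-20


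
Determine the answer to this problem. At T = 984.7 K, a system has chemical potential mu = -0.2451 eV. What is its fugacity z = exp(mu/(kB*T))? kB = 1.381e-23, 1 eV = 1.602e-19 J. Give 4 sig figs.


Step 1: Convert mu to Joules: -0.2451*1.602e-19 = -3.927e-20 J
Step 2: kB*T = 1.381e-23*984.7 = 1.36e-20 J
Step 3: mu/(kB*T) = -2.887
Step 4: z = exp(-2.887) = 0.05572

0.05572


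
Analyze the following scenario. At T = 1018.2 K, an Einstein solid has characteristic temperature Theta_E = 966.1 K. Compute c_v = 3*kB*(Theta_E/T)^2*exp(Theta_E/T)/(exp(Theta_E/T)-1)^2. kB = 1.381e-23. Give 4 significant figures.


Step 1: x = Theta_E/T = 966.1/1018.2 = 0.9488
Step 2: x^2 = 0.9003
Step 3: exp(x) = 2.583
Step 4: c_v = 3*1.381e-23*0.9003*2.583/(2.583-1)^2 = 3.846e-23

3.846e-23


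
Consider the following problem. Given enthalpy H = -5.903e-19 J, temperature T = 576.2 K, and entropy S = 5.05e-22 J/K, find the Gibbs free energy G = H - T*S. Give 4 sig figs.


Step 1: T*S = 576.2 * 5.05e-22 = 2.91e-19 J
Step 2: G = H - T*S = -5.903e-19 - 2.91e-19
Step 3: G = -8.813e-19 J

-8.813e-19


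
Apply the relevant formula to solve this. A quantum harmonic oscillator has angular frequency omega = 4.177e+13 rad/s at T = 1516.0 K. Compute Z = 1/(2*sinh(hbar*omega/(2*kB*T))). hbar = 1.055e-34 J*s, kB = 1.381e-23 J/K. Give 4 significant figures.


Step 1: Compute x = hbar*omega/(kB*T) = 1.055e-34*4.177e+13/(1.381e-23*1516.0) = 0.2105
Step 2: x/2 = 0.1052
Step 3: sinh(x/2) = 0.1054
Step 4: Z = 1/(2*0.1054) = 4.742

4.742


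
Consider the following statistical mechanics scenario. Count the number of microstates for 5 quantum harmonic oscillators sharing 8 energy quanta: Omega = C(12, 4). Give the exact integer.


Step 1: Use binomial coefficient C(12, 4)
Step 2: Numerator = 12! / 8!
Step 3: Denominator = 4!
Step 4: Omega = 495

495


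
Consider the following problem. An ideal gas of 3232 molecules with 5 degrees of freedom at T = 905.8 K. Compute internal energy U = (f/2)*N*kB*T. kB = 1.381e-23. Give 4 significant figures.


Step 1: f/2 = 5/2 = 2.5
Step 2: N*kB*T = 3232*1.381e-23*905.8 = 4.043e-17
Step 3: U = 2.5 * 4.043e-17 = 1.011e-16 J

1.011e-16


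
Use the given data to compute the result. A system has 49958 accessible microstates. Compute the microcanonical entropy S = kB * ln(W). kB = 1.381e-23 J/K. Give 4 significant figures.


Step 1: ln(W) = ln(49958) = 10.82
Step 2: S = kB * ln(W) = 1.381e-23 * 10.82
Step 3: S = 1.494e-22 J/K

1.494e-22


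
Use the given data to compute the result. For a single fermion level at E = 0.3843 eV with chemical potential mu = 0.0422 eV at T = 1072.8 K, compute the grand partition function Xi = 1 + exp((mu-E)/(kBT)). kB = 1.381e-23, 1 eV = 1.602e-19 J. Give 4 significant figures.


Step 1: (mu - E) = 0.0422 - 0.3843 = -0.3421 eV
Step 2: x = (mu-E)*eV/(kB*T) = -0.3421*1.602e-19/(1.381e-23*1072.8) = -3.699
Step 3: exp(x) = 0.02474
Step 4: Xi = 1 + 0.02474 = 1.025

1.025


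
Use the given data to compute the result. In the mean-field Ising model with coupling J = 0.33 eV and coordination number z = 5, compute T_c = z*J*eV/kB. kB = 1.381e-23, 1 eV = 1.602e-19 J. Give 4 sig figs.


Step 1: z*J = 5*0.33 = 1.65 eV
Step 2: Convert to Joules: 1.65*1.602e-19 = 2.643e-19 J
Step 3: T_c = 2.643e-19 / 1.381e-23 = 1.914e+04 K

1.914e+04


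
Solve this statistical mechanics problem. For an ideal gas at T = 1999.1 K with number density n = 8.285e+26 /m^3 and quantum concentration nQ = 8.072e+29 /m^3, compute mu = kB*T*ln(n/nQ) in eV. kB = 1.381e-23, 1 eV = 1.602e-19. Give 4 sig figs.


Step 1: n/nQ = 8.285e+26/8.072e+29 = 0.001026
Step 2: ln(n/nQ) = -6.882
Step 3: mu = kB*T*ln(n/nQ) = 2.761e-20*-6.882 = -1.9e-19 J
Step 4: Convert to eV: -1.9e-19/1.602e-19 = -1.186 eV

-1.186


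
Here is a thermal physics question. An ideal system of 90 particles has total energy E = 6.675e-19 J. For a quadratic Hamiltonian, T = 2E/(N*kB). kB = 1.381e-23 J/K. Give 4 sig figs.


Step 1: Numerator = 2*E = 2*6.675e-19 = 1.335e-18 J
Step 2: Denominator = N*kB = 90*1.381e-23 = 1.243e-21
Step 3: T = 1.335e-18 / 1.243e-21 = 1074 K

1074


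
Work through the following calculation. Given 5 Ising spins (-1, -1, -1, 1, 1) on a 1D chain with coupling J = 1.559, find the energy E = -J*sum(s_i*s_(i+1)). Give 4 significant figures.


Step 1: Nearest-neighbor products: 1, 1, -1, 1
Step 2: Sum of products = 2
Step 3: E = -1.559 * 2 = -3.118

-3.118


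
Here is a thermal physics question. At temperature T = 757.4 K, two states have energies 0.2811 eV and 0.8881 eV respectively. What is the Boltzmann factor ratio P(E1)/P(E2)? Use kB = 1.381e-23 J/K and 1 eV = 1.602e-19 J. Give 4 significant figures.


Step 1: Compute energy difference dE = E1 - E2 = 0.2811 - 0.8881 = -0.607 eV
Step 2: Convert to Joules: dE_J = -0.607 * 1.602e-19 = -9.724e-20 J
Step 3: Compute exponent = -dE_J / (kB * T) = -(-9.724e-20) / (1.381e-23 * 757.4) = 9.297
Step 4: P(E1)/P(E2) = exp(9.297) = 1.09e+04

1.09e+04


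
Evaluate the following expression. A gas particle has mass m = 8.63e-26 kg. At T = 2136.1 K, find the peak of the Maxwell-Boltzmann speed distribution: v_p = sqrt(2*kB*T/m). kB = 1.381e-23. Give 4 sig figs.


Step 1: Numerator = 2*kB*T = 2*1.381e-23*2136.1 = 5.9e-20
Step 2: Ratio = 5.9e-20 / 8.63e-26 = 6.837e+05
Step 3: v_p = sqrt(6.837e+05) = 826.8 m/s

826.8


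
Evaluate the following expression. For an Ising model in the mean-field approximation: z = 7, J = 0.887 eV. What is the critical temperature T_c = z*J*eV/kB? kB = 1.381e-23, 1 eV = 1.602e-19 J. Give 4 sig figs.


Step 1: z*J = 7*0.887 = 6.209 eV
Step 2: Convert to Joules: 6.209*1.602e-19 = 9.947e-19 J
Step 3: T_c = 9.947e-19 / 1.381e-23 = 7.203e+04 K

7.203e+04


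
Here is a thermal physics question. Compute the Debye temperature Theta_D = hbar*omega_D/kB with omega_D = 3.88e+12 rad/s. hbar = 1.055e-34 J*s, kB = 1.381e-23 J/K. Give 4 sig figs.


Step 1: hbar*omega_D = 1.055e-34 * 3.88e+12 = 4.093e-22 J
Step 2: Theta_D = 4.093e-22 / 1.381e-23
Step 3: Theta_D = 29.64 K

29.64


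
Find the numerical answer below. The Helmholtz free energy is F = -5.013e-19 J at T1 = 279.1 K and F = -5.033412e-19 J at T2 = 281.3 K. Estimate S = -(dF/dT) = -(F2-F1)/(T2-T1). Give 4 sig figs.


Step 1: dF = F2 - F1 = -5.033412e-19 - (-5.013e-19) = -2.0412e-21 J
Step 2: dT = T2 - T1 = 281.3 - 279.1 = 2.2 K
Step 3: S = -dF/dT = -(-2.0412e-21)/2.2 = 9.278e-22 J/K

9.278e-22


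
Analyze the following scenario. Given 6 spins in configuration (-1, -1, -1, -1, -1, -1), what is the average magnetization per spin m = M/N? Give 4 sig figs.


Step 1: Count up spins (+1): 0, down spins (-1): 6
Step 2: Total magnetization M = 0 - 6 = -6
Step 3: m = M/N = -6/6 = -1

-1


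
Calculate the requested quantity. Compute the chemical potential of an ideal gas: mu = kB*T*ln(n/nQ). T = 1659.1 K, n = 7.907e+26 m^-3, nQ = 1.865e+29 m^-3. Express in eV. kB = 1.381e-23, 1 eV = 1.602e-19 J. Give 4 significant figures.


Step 1: n/nQ = 7.907e+26/1.865e+29 = 0.00424
Step 2: ln(n/nQ) = -5.463
Step 3: mu = kB*T*ln(n/nQ) = 2.291e-20*-5.463 = -1.252e-19 J
Step 4: Convert to eV: -1.252e-19/1.602e-19 = -0.7814 eV

-0.7814


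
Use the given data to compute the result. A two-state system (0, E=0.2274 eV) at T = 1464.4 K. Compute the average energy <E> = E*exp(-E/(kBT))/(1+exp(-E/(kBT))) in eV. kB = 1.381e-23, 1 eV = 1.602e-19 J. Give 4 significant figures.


Step 1: beta*E = 0.2274*1.602e-19/(1.381e-23*1464.4) = 1.801
Step 2: exp(-beta*E) = 0.1651
Step 3: <E> = 0.2274*0.1651/(1+0.1651) = 0.03222 eV

0.03222


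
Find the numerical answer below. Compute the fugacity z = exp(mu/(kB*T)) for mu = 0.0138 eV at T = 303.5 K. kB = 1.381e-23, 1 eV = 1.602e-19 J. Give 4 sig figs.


Step 1: Convert mu to Joules: 0.0138*1.602e-19 = 2.211e-21 J
Step 2: kB*T = 1.381e-23*303.5 = 4.191e-21 J
Step 3: mu/(kB*T) = 0.5275
Step 4: z = exp(0.5275) = 1.695

1.695


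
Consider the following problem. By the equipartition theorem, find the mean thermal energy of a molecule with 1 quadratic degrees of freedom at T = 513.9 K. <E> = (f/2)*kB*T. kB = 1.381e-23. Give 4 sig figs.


Step 1: f/2 = 1/2 = 0.5
Step 2: kB*T = 1.381e-23 * 513.9 = 7.097e-21
Step 3: <E> = 0.5 * 7.097e-21 = 3.548e-21 J

3.548e-21


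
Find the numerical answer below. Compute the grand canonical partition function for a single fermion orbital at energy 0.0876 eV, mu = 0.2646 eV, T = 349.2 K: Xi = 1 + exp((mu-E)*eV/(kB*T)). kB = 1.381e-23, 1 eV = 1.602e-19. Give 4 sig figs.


Step 1: (mu - E) = 0.2646 - 0.0876 = 0.177 eV
Step 2: x = (mu-E)*eV/(kB*T) = 0.177*1.602e-19/(1.381e-23*349.2) = 5.88
Step 3: exp(x) = 357.8
Step 4: Xi = 1 + 357.8 = 358.8

358.8


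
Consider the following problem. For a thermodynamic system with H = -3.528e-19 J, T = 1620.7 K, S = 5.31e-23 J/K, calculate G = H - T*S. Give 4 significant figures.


Step 1: T*S = 1620.7 * 5.31e-23 = 8.606e-20 J
Step 2: G = H - T*S = -3.528e-19 - 8.606e-20
Step 3: G = -4.389e-19 J

-4.389e-19


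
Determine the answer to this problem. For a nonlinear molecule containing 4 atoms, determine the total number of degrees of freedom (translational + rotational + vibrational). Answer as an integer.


Step 1: Translational DOF = 3
Step 2: Rotational DOF (nonlinear) = 3
Step 3: Vibrational DOF = 3*4 - 6 = 6
Step 4: Total = 3 + 3 + 6 = 12

12


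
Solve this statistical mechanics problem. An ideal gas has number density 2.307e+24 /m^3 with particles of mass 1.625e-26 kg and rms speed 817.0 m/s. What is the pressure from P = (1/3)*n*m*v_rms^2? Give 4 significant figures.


Step 1: v_rms^2 = 817.0^2 = 6.675e+05
Step 2: n*m = 2.307e+24*1.625e-26 = 0.03749
Step 3: P = (1/3)*0.03749*6.675e+05 = 8341 Pa

8341


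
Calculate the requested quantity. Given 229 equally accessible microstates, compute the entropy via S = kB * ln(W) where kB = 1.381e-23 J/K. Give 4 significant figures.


Step 1: ln(W) = ln(229) = 5.434
Step 2: S = kB * ln(W) = 1.381e-23 * 5.434
Step 3: S = 7.504e-23 J/K

7.504e-23


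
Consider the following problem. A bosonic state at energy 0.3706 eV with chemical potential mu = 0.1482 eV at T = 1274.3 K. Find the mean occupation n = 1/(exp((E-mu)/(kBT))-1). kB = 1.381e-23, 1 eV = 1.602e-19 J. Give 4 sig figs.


Step 1: (E - mu) = 0.2224 eV
Step 2: x = (E-mu)*eV/(kB*T) = 0.2224*1.602e-19/(1.381e-23*1274.3) = 2.025
Step 3: exp(x) = 7.573
Step 4: n = 1/(exp(x)-1) = 0.1521

0.1521


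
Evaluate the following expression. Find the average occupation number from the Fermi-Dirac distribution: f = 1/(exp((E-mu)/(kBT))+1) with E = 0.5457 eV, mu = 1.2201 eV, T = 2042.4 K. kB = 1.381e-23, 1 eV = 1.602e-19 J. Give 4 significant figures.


Step 1: (E - mu) = 0.5457 - 1.2201 = -0.6744 eV
Step 2: Convert: (E-mu)*eV = -1.08e-19 J
Step 3: x = (E-mu)*eV/(kB*T) = -3.83
Step 4: f = 1/(exp(-3.83)+1) = 0.9788

0.9788


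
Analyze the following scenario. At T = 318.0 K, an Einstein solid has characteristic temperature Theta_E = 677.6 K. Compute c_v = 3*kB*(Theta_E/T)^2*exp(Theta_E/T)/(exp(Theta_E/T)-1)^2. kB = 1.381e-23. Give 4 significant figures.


Step 1: x = Theta_E/T = 677.6/318.0 = 2.131
Step 2: x^2 = 4.54
Step 3: exp(x) = 8.422
Step 4: c_v = 3*1.381e-23*4.54*8.422/(8.422-1)^2 = 2.876e-23

2.876e-23


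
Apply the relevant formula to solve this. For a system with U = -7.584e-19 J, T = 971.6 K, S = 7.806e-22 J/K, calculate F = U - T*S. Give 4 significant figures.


Step 1: T*S = 971.6 * 7.806e-22 = 7.584e-19 J
Step 2: F = U - T*S = -7.584e-19 - 7.584e-19
Step 3: F = -1.517e-18 J

-1.517e-18


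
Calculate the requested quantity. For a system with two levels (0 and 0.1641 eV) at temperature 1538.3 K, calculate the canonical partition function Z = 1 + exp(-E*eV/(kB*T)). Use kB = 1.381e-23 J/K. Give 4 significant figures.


Step 1: Compute beta*E = E*eV/(kB*T) = 0.1641*1.602e-19/(1.381e-23*1538.3) = 1.237
Step 2: exp(-beta*E) = exp(-1.237) = 0.2901
Step 3: Z = 1 + 0.2901 = 1.29

1.29


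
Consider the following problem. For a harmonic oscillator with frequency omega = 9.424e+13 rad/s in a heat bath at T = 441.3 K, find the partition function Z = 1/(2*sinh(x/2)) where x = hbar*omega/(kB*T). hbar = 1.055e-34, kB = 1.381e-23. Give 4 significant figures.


Step 1: Compute x = hbar*omega/(kB*T) = 1.055e-34*9.424e+13/(1.381e-23*441.3) = 1.631
Step 2: x/2 = 0.8157
Step 3: sinh(x/2) = 0.9092
Step 4: Z = 1/(2*0.9092) = 0.5499

0.5499


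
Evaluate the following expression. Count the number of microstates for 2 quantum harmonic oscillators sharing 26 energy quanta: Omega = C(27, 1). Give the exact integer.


Step 1: Use binomial coefficient C(27, 1)
Step 2: Numerator = 27! / 26!
Step 3: Denominator = 1!
Step 4: Omega = 27

27


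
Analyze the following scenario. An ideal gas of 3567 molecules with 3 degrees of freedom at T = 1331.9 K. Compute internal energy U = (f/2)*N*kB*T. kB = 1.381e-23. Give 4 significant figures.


Step 1: f/2 = 3/2 = 1.5
Step 2: N*kB*T = 3567*1.381e-23*1331.9 = 6.561e-17
Step 3: U = 1.5 * 6.561e-17 = 9.841e-17 J

9.841e-17


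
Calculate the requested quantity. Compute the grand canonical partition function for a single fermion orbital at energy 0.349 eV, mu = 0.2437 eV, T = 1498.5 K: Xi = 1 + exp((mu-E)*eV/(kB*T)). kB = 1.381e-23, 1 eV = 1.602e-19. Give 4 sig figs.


Step 1: (mu - E) = 0.2437 - 0.349 = -0.1053 eV
Step 2: x = (mu-E)*eV/(kB*T) = -0.1053*1.602e-19/(1.381e-23*1498.5) = -0.8152
Step 3: exp(x) = 0.4426
Step 4: Xi = 1 + 0.4426 = 1.443

1.443


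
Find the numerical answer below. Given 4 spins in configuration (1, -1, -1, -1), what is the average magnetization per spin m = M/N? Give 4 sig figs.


Step 1: Count up spins (+1): 1, down spins (-1): 3
Step 2: Total magnetization M = 1 - 3 = -2
Step 3: m = M/N = -2/4 = -0.5

-0.5


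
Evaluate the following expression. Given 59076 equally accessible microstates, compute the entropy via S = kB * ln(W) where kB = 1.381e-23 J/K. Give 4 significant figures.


Step 1: ln(W) = ln(59076) = 10.99
Step 2: S = kB * ln(W) = 1.381e-23 * 10.99
Step 3: S = 1.517e-22 J/K

1.517e-22


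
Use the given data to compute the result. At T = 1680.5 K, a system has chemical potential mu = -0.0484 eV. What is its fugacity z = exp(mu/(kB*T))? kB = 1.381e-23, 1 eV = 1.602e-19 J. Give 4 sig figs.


Step 1: Convert mu to Joules: -0.0484*1.602e-19 = -7.754e-21 J
Step 2: kB*T = 1.381e-23*1680.5 = 2.321e-20 J
Step 3: mu/(kB*T) = -0.3341
Step 4: z = exp(-0.3341) = 0.716

0.716


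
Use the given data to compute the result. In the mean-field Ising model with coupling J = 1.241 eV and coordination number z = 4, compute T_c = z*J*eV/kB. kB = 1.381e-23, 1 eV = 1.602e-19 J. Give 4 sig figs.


Step 1: z*J = 4*1.241 = 4.964 eV
Step 2: Convert to Joules: 4.964*1.602e-19 = 7.952e-19 J
Step 3: T_c = 7.952e-19 / 1.381e-23 = 5.758e+04 K

5.758e+04


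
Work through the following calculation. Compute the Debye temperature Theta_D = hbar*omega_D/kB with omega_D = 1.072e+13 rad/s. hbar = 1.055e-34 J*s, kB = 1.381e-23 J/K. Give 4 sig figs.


Step 1: hbar*omega_D = 1.055e-34 * 1.072e+13 = 1.131e-21 J
Step 2: Theta_D = 1.131e-21 / 1.381e-23
Step 3: Theta_D = 81.89 K

81.89


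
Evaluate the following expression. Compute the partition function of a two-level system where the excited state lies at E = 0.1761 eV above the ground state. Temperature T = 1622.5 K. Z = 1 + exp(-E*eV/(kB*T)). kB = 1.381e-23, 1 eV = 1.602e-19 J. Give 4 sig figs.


Step 1: Compute beta*E = E*eV/(kB*T) = 0.1761*1.602e-19/(1.381e-23*1622.5) = 1.259
Step 2: exp(-beta*E) = exp(-1.259) = 0.2839
Step 3: Z = 1 + 0.2839 = 1.284

1.284


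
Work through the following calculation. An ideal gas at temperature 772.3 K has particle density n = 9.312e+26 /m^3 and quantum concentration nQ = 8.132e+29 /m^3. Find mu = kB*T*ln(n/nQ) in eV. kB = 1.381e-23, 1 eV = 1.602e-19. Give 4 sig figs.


Step 1: n/nQ = 9.312e+26/8.132e+29 = 0.001145
Step 2: ln(n/nQ) = -6.772
Step 3: mu = kB*T*ln(n/nQ) = 1.067e-20*-6.772 = -7.223e-20 J
Step 4: Convert to eV: -7.223e-20/1.602e-19 = -0.4509 eV

-0.4509


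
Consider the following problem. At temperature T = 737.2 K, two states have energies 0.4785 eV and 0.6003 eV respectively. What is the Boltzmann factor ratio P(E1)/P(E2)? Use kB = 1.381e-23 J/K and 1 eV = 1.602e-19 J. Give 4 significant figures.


Step 1: Compute energy difference dE = E1 - E2 = 0.4785 - 0.6003 = -0.1218 eV
Step 2: Convert to Joules: dE_J = -0.1218 * 1.602e-19 = -1.951e-20 J
Step 3: Compute exponent = -dE_J / (kB * T) = -(-1.951e-20) / (1.381e-23 * 737.2) = 1.917
Step 4: P(E1)/P(E2) = exp(1.917) = 6.798

6.798


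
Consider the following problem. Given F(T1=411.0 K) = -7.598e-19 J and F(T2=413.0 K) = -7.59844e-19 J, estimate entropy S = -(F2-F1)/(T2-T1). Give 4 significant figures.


Step 1: dF = F2 - F1 = -7.59844e-19 - (-7.598e-19) = -4.4e-23 J
Step 2: dT = T2 - T1 = 413.0 - 411.0 = 2 K
Step 3: S = -dF/dT = -(-4.4e-23)/2 = 2.2e-23 J/K

2.2e-23


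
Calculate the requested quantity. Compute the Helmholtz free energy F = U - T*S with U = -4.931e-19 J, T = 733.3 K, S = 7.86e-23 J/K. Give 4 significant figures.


Step 1: T*S = 733.3 * 7.86e-23 = 5.764e-20 J
Step 2: F = U - T*S = -4.931e-19 - 5.764e-20
Step 3: F = -5.507e-19 J

-5.507e-19


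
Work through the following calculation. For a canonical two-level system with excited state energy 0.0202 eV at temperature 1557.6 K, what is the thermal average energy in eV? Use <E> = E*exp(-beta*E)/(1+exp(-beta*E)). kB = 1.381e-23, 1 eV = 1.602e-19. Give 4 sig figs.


Step 1: beta*E = 0.0202*1.602e-19/(1.381e-23*1557.6) = 0.1504
Step 2: exp(-beta*E) = 0.8603
Step 3: <E> = 0.0202*0.8603/(1+0.8603) = 0.009342 eV

0.009342


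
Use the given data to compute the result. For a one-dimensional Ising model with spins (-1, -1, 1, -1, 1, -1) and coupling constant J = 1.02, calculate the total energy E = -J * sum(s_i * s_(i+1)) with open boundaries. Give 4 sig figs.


Step 1: Nearest-neighbor products: 1, -1, -1, -1, -1
Step 2: Sum of products = -3
Step 3: E = -1.02 * -3 = 3.06

3.06
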